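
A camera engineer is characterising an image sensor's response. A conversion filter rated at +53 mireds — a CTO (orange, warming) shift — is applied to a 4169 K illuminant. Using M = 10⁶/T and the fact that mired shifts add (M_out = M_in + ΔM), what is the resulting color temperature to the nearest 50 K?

M_in = 10⁶/4169 = 239.87 mireds.
M_out = 239.87 + (+53) = 292.87 mireds.
T_out = 10⁶/292.87 = 3414.5 K → 3400 K.

3400 K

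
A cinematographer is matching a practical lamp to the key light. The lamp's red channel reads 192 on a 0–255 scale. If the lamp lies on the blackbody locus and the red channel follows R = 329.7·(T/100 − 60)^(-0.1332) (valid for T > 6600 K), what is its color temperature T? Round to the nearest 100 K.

11800 K

(t − 60)^(-0.1332) = 192/329.7 = 0.58235.
t − 60 = 0.58235^(1/-0.1332) = 0.58235^(-7.508) = 57.929, so t = 117.929.
T = 100·t = 11793 K → 11800 K to the nearest 100 K.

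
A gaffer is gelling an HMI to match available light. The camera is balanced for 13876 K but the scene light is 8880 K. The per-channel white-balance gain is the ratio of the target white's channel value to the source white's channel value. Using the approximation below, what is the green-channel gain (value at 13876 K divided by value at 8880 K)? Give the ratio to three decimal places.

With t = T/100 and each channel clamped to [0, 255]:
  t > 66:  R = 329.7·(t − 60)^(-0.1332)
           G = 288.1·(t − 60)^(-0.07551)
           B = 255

0.927

At 8880 K (t = 88.8):
  G = 288.1·(88.8 − 60)^(-0.07551) = 288.1·28.8^(-0.07551) = 288.1·0.77589 = 223.534.
At 13876 K (t = 138.76):
  G = 288.1·(138.76 − 60)^(-0.07551) = 288.1·78.76^(-0.07551) = 288.1·0.71913 = 207.183.
Gain = 207.183 / 223.534 = 0.9268 → 0.927.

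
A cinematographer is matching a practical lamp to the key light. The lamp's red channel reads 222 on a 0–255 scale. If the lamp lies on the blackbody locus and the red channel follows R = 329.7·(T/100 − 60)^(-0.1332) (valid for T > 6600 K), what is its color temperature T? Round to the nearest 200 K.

(t − 60)^(-0.1332) = 222/329.7 = 0.67334.
t − 60 = 0.67334^(1/-0.1332) = 0.67334^(-7.508) = 19.478, so t = 79.478.
T = 100·t = 7948 K → 8000 K to the nearest 200 K.

8000 K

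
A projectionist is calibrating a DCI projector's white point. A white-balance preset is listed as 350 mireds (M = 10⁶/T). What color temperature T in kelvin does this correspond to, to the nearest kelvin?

T = 10⁶ / 350 = 2857.14 K → 2857 K.

2857 K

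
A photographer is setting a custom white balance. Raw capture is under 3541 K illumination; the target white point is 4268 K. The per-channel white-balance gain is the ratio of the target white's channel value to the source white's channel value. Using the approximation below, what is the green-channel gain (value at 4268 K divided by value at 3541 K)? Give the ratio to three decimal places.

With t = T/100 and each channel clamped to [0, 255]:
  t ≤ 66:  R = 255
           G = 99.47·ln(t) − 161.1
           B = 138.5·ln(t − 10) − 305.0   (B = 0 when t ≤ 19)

1.096

At 3541 K (t = 35.41):
  G = 99.47·ln 35.41 − 161.1 = 99.47·3.5670 − 161.1 = 193.709.
At 4268 K (t = 42.68):
  G = 99.47·ln 42.68 − 161.1 = 99.47·3.7537 − 161.1 = 212.284.
Gain = 212.284 / 193.709 = 1.0959 → 1.096.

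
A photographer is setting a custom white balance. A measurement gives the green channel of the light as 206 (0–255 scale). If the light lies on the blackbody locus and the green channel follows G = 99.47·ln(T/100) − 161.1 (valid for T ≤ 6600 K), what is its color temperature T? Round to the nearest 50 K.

4000 K

ln t = (206 + 161.1) / 99.47 = 3.6906.
t = e^3.6906 = 40.067.
T = 100·t = 4007 K → 4000 K to the nearest 50 K.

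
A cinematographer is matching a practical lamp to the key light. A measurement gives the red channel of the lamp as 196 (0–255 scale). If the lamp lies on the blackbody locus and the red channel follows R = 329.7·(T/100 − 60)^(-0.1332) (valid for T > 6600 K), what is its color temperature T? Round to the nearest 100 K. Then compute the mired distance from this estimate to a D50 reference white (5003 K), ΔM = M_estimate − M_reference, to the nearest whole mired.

(t − 60)^(-0.1332) = 196/329.7 = 0.59448.
t − 60 = 0.59448^(1/-0.1332) = 0.59448^(-7.508) = 49.621, so t = 109.621.
T = 100·t = 10962 K → 11000 K to the nearest 100 K.
M_estimate = 10⁶/11000 = 90.91; M_reference = 10⁶/5003 = 199.88.
ΔM = 90.91 − 199.88 = -108.97 → -109 mireds.

-109 mireds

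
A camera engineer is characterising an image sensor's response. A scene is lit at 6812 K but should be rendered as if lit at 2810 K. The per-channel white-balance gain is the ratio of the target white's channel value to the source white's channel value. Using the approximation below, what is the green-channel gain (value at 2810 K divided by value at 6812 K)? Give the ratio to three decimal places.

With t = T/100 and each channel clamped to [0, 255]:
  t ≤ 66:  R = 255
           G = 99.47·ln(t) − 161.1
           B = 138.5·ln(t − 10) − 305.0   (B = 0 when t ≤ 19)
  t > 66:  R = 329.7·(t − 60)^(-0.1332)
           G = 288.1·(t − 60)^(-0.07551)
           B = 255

0.694

At 6812 K (t = 68.12):
  G = 288.1·(68.12 − 60)^(-0.07551) = 288.1·8.12^(-0.07551) = 288.1·0.85373 = 245.959.
At 2810 K (t = 28.1):
  G = 99.47·ln 28.1 − 161.1 = 99.47·3.3358 − 161.1 = 170.709.
Gain = 170.709 / 245.959 = 0.6941 → 0.694.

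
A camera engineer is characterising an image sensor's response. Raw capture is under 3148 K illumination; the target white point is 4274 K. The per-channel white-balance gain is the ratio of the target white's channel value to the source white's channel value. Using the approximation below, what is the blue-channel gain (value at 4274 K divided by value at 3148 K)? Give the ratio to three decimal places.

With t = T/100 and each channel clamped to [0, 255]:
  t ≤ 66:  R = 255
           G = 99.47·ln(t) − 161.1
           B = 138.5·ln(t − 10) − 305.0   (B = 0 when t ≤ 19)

At 3148 K (t = 31.48):
  B = 138.5·ln(31.48 − 10) − 305.0 = 138.5·ln 21.48 − 305.0 = 138.5·3.0671 − 305.0 = 119.796.
At 4274 K (t = 42.74):
  B = 138.5·ln(42.74 − 10) − 305.0 = 138.5·ln 32.74 − 305.0 = 138.5·3.4886 − 305.0 = 178.171.
Gain = 178.171 / 119.796 = 1.4873 → 1.487.

1.487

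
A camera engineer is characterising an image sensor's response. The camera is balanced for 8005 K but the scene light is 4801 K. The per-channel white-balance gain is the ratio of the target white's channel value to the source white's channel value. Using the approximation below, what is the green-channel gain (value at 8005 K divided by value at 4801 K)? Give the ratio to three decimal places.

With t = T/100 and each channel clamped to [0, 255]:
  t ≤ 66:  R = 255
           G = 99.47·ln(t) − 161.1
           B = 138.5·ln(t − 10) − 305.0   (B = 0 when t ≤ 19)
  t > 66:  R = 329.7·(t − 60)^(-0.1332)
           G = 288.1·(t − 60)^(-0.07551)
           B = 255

1.026

At 4801 K (t = 48.01):
  G = 99.47·ln 48.01 − 161.1 = 99.47·3.8714 − 161.1 = 223.989.
At 8005 K (t = 80.05):
  G = 288.1·(80.05 − 60)^(-0.07551) = 288.1·20.05^(-0.07551) = 288.1·0.79740 = 229.732.
Gain = 229.732 / 223.989 = 1.0256 → 1.026.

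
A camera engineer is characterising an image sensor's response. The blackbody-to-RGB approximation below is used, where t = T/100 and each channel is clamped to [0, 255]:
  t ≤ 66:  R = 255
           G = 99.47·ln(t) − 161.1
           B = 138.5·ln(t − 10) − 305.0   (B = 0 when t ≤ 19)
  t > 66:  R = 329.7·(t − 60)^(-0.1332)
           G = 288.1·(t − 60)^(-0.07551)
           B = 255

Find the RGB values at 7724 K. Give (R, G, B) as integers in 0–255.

(226, 232, 255)

t = 7724/100 = 77.24; the t > 66 branch applies.
R = 329.7·(77.24 − 60)^(-0.1332) = 329.7·17.24^(-0.1332) = 329.7·0.68437 = 225.638.
G = 288.1·(77.24 − 60)^(-0.07551) = 288.1·17.24^(-0.07551) = 288.1·0.80655 = 232.366.
B = 255 by definition for t > 66.
Rounded: (226, 232, 255).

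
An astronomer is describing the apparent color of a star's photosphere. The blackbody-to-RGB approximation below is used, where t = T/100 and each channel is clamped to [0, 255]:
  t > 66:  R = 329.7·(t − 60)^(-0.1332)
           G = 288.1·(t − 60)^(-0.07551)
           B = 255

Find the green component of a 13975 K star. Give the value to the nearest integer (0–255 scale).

t = 13975/100 = 139.75; the t > 66 branch applies.
G = 288.1·(139.75 − 60)^(-0.07551) = 288.1·79.75^(-0.07551) = 288.1·0.71846 = 206.987.
Rounded: 207.

207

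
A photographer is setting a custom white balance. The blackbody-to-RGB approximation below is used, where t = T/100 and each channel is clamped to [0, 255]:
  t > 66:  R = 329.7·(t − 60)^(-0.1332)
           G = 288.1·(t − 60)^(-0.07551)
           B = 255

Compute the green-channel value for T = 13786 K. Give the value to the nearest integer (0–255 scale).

t = 13786/100 = 137.86; the t > 66 branch applies.
G = 288.1·(137.86 − 60)^(-0.07551) = 288.1·77.86^(-0.07551) = 288.1·0.71976 = 207.362.
Rounded: 207.

207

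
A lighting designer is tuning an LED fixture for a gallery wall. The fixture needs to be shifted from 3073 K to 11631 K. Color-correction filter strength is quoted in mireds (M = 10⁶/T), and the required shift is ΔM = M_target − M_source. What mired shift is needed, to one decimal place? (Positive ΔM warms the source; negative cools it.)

-239.4 mireds

M_source = 10⁶/3073 = 325.415; M_target = 10⁶/11631 = 85.977.
ΔM = 85.977 − 325.415 = -239.438 → -239.4 mireds, a cooling shift.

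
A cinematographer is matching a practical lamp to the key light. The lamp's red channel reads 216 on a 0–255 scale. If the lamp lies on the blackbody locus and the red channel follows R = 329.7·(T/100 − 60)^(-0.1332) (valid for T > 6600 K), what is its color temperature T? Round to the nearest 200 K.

(t − 60)^(-0.1332) = 216/329.7 = 0.65514.
t − 60 = 0.65514^(1/-0.1332) = 0.65514^(-7.508) = 23.926, so t = 83.926.
T = 100·t = 8393 K → 8400 K to the nearest 200 K.

8400 K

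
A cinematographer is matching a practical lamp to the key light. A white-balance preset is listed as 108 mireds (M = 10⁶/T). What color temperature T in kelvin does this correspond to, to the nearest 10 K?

T = 10⁶ / 108 = 9259.26 K → 9260 K.

9260 K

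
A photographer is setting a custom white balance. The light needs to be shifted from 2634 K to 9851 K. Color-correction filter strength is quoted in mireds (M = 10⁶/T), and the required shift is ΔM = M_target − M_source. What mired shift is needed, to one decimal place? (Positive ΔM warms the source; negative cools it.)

M_source = 10⁶/2634 = 379.651; M_target = 10⁶/9851 = 101.513.
ΔM = 101.513 − 379.651 = -278.138 → -278.1 mireds, a cooling shift.

-278.1 mireds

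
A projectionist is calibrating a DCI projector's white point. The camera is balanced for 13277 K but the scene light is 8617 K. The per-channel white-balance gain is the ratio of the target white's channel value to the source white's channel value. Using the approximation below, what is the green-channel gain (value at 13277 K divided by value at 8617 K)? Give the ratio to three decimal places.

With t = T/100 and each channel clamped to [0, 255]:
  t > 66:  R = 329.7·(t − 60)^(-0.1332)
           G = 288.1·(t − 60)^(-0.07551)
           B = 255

At 8617 K (t = 86.17):
  G = 288.1·(86.17 − 60)^(-0.07551) = 288.1·26.17^(-0.07551) = 288.1·0.78152 = 225.157.
At 13277 K (t = 132.77):
  G = 288.1·(132.77 − 60)^(-0.07551) = 288.1·72.77^(-0.07551) = 288.1·0.72344 = 208.424.
Gain = 208.424 / 225.157 = 0.9257 → 0.926.

0.926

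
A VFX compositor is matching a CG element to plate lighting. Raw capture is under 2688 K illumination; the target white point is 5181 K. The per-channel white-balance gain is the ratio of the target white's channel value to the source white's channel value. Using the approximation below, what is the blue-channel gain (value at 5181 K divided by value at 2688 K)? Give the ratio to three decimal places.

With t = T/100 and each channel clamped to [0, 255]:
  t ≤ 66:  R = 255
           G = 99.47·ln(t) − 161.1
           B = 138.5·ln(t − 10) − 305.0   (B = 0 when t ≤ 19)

2.454

At 2688 K (t = 26.88):
  B = 138.5·ln(26.88 − 10) − 305.0 = 138.5·ln 16.88 − 305.0 = 138.5·2.8261 − 305.0 = 86.419.
At 5181 K (t = 51.81):
  B = 138.5·ln(51.81 − 10) − 305.0 = 138.5·ln 41.81 − 305.0 = 138.5·3.7331 − 305.0 = 212.039.
Gain = 212.039 / 86.419 = 2.4536 → 2.454.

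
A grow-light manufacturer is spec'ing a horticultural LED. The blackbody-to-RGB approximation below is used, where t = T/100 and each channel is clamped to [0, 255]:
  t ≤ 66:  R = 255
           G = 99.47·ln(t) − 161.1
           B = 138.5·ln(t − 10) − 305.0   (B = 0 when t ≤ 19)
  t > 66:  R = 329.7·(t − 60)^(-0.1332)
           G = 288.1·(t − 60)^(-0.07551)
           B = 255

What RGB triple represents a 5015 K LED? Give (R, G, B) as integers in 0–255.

t = 5015/100 = 50.15; the t ≤ 66 branch applies.
R = 255 by definition for t ≤ 66.
G = 99.47·ln 50.15 − 161.1 = 99.47·3.9150 − 161.1 = 228.327.
B = 138.5·ln(50.15 − 10) − 305.0 = 138.5·ln 40.15 − 305.0 = 138.5·3.6926 − 305.0 = 206.428.
Rounded: (255, 228, 206).

(255, 228, 206)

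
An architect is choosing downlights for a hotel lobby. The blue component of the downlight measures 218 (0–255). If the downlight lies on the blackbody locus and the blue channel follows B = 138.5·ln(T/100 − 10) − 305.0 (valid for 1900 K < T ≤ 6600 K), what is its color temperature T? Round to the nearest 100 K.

5400 K

ln(t − 10) = (218 + 305.0) / 138.5 = 3.7762.
t − 10 = e^3.7762 = 43.649, so t = 53.649.
T = 100·t = 5365 K → 5400 K to the nearest 100 K.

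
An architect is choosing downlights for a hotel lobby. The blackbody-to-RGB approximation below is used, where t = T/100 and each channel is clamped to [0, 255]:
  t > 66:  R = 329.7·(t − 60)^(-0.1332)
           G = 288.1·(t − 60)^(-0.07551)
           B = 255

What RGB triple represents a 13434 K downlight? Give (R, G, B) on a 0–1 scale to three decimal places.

t = 13434/100 = 134.34; the t > 66 branch applies.
R = 329.7·(134.34 − 60)^(-0.1332) = 329.7·74.34^(-0.1332) = 329.7·0.56332 = 185.726.
G = 288.1·(134.34 − 60)^(-0.07551) = 288.1·74.34^(-0.07551) = 288.1·0.72228 = 208.088.
B = 255 by definition for t > 66.
Dividing each by 255: (0.7283, 0.8160, 1.0000) → (0.728, 0.816, 1.000).

(0.728, 0.816, 1.000)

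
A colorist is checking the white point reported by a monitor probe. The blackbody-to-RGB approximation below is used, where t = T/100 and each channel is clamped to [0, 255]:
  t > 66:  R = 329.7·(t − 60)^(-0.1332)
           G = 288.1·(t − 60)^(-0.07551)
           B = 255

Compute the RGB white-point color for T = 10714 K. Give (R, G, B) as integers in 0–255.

t = 10714/100 = 107.14; the t > 66 branch applies.
R = 329.7·(107.14 − 60)^(-0.1332) = 329.7·47.14^(-0.1332) = 329.7·0.59856 = 197.344.
G = 288.1·(107.14 − 60)^(-0.07551) = 288.1·47.14^(-0.07551) = 288.1·0.74755 = 215.370.
B = 255 by definition for t > 66.
Rounded: (197, 215, 255).

(197, 215, 255)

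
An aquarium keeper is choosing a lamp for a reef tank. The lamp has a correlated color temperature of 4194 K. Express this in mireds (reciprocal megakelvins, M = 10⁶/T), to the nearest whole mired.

238 mireds

M = 10⁶ / 4194 = 238.436 → 238 mireds.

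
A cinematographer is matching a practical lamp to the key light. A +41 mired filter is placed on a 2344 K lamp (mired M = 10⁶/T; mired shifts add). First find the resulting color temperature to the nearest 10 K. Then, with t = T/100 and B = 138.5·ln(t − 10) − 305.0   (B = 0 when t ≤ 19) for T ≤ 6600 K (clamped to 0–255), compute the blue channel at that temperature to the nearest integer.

M_in = 10⁶/2344 = 426.62; M_out = 426.62 + (+41) = 467.62.
T_out = 10⁶/467.62 = 2138.5 K → 2140 K; t = 21.4.
B = 138.5·ln(21.4 − 10) − 305.0 = 138.5·ln 11.4 − 305.0 = 138.5·2.4336 − 305.0 = 32.055.
Rounded: 32.

32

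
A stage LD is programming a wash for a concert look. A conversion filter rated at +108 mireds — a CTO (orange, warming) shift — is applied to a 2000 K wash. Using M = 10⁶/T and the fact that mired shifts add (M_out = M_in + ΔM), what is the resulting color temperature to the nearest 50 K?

1650 K

M_in = 10⁶/2000 = 500.00 mireds.
M_out = 500.00 + (+108) = 608.00 mireds.
T_out = 10⁶/608.00 = 1644.7 K → 1650 K.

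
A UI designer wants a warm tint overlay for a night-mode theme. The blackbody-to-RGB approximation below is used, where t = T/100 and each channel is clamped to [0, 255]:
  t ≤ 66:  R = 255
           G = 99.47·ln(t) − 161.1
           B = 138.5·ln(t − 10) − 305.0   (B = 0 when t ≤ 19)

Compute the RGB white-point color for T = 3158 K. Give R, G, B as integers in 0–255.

R=255, G=182, B=120

t = 3158/100 = 31.58; the t ≤ 66 branch applies.
R = 255 by definition for t ≤ 66.
G = 99.47·ln 31.58 − 161.1 = 99.47·3.4525 − 161.1 = 182.323.
B = 138.5·ln(31.58 − 10) − 305.0 = 138.5·ln 21.58 − 305.0 = 138.5·3.0718 − 305.0 = 120.440.
Rounded: (255, 182, 120).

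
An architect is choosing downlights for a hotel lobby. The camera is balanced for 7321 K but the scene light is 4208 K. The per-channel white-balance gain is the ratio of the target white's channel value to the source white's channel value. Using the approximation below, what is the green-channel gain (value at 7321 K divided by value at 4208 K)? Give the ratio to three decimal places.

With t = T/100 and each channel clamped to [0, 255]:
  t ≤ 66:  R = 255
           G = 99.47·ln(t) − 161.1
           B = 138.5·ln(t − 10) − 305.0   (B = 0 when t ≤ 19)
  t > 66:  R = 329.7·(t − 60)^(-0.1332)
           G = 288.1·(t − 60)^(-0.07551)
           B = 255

1.124

At 4208 K (t = 42.08):
  G = 99.47·ln 42.08 − 161.1 = 99.47·3.7396 − 161.1 = 210.875.
At 7321 K (t = 73.21):
  G = 288.1·(73.21 − 60)^(-0.07551) = 288.1·13.21^(-0.07551) = 288.1·0.82293 = 237.085.
Gain = 237.085 / 210.875 = 1.1243 → 1.124.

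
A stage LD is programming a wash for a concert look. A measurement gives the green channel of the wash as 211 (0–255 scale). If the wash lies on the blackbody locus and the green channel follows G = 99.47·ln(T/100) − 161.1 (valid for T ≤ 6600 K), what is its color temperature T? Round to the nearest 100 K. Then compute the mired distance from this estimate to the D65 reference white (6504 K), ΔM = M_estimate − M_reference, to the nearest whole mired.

+84 mireds

ln t = (211 + 161.1) / 99.47 = 3.7408.
t = e^3.7408 = 42.133.
T = 100·t = 4213 K → 4200 K to the nearest 100 K.
M_estimate = 10⁶/4200 = 238.10; M_reference = 10⁶/6504 = 153.75.
ΔM = 238.10 − 153.75 = 84.34 → +84 mireds.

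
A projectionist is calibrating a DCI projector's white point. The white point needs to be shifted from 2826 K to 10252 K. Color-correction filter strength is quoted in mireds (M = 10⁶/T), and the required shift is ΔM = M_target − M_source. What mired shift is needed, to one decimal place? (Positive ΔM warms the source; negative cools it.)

-256.3 mireds

M_source = 10⁶/2826 = 353.857; M_target = 10⁶/10252 = 97.542.
ΔM = 97.542 − 353.857 = -256.315 → -256.3 mireds, a cooling shift.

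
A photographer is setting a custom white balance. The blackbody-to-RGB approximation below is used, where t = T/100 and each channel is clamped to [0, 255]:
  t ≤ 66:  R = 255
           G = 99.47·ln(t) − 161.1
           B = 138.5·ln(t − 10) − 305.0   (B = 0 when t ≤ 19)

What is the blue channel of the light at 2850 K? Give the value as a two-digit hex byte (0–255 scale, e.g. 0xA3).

0x63

t = 2850/100 = 28.5; the t ≤ 66 branch applies.
B = 138.5·ln(28.5 − 10) − 305.0 = 138.5·ln 18.5 − 305.0 = 138.5·2.9178 − 305.0 = 99.111.
Rounded: 99; in hex, 0x63.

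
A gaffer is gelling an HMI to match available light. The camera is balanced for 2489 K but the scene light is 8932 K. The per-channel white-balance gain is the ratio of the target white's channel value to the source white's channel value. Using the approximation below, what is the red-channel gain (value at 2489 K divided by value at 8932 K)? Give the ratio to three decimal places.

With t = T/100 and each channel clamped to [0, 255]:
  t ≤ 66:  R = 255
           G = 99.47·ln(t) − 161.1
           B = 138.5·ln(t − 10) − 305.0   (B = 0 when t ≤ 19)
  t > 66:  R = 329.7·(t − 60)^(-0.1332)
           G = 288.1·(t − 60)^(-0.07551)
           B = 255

1.213

At 8932 K (t = 89.32):
  R = 329.7·(89.32 − 60)^(-0.1332) = 329.7·29.32^(-0.1332) = 329.7·0.63764 = 210.229.
At 2489 K (t = 24.89):
  R = 255 by definition for t ≤ 66.
Gain = 255.000 / 210.229 = 1.2130 → 1.213.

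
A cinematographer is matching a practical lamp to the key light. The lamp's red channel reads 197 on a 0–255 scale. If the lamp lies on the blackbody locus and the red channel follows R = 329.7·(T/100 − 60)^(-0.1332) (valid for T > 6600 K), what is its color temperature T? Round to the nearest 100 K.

(t − 60)^(-0.1332) = 197/329.7 = 0.59751.
t − 60 = 0.59751^(1/-0.1332) = 0.59751^(-7.508) = 47.761, so t = 107.761.
T = 100·t = 10776 K → 10800 K to the nearest 100 K.

10800 K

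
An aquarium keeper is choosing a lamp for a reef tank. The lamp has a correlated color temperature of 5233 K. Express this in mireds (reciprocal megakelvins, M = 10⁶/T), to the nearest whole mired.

M = 10⁶ / 5233 = 191.095 → 191 mireds.

191 mireds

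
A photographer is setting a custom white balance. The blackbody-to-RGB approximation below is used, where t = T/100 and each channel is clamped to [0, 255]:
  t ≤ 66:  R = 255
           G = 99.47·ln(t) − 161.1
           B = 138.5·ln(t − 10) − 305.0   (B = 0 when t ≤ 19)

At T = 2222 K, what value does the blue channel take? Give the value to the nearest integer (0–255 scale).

t = 2222/100 = 22.22; the t ≤ 66 branch applies.
B = 138.5·ln(22.22 − 10) − 305.0 = 138.5·ln 12.22 − 305.0 = 138.5·2.5031 − 305.0 = 41.676.
Rounded: 42.

42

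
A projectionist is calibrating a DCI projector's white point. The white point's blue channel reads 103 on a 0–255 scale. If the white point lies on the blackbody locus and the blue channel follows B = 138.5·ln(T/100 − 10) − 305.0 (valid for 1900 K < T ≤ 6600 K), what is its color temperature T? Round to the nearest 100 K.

ln(t − 10) = (103 + 305.0) / 138.5 = 2.9458.
t − 10 = e^2.9458 = 19.027, so t = 29.027.
T = 100·t = 2903 K → 2900 K to the nearest 100 K.

2900 K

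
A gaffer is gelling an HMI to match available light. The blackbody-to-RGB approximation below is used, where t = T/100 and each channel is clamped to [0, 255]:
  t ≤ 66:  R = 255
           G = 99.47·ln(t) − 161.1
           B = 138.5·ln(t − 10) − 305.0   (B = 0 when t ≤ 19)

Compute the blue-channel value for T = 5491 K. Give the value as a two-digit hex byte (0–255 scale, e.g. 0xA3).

t = 5491/100 = 54.91; the t ≤ 66 branch applies.
B = 138.5·ln(54.91 − 10) − 305.0 = 138.5·ln 44.91 − 305.0 = 138.5·3.8047 − 305.0 = 221.945.
Rounded: 222; in hex, 0xDE.

0xDE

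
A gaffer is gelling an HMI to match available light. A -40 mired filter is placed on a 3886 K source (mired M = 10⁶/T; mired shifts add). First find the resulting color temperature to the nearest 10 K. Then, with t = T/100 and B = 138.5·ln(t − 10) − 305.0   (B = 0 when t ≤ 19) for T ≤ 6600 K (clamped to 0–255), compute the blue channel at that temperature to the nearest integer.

191

M_in = 10⁶/3886 = 257.33; M_out = 257.33 + (-40) = 217.33.
T_out = 10⁶/217.33 = 4601.2 K → 4600 K; t = 46.
B = 138.5·ln(46 − 10) − 305.0 = 138.5·ln 36 − 305.0 = 138.5·3.5835 − 305.0 = 191.317.
Rounded: 191.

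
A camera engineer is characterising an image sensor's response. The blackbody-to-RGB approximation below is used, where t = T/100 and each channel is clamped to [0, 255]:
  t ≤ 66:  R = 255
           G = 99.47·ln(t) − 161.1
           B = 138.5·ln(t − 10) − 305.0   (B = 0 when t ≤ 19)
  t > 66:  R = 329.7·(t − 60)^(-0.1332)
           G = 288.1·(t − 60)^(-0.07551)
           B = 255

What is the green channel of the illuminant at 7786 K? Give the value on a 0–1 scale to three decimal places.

t = 7786/100 = 77.86; the t > 66 branch applies.
G = 288.1·(77.86 − 60)^(-0.07551) = 288.1·17.86^(-0.07551) = 288.1·0.80440 = 231.747.
On a 0–1 scale: 231.747/255 = 0.9088 → 0.909.

0.909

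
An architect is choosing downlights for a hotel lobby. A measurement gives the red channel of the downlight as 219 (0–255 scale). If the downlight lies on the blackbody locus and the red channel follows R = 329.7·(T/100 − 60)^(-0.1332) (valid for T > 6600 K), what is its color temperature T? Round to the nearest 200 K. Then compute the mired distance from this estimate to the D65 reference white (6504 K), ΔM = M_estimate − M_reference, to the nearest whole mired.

(t − 60)^(-0.1332) = 219/329.7 = 0.66424.
t − 60 = 0.66424^(1/-0.1332) = 0.66424^(-7.508) = 21.572, so t = 81.572.
T = 100·t = 8157 K → 8200 K to the nearest 200 K.
M_estimate = 10⁶/8200 = 121.95; M_reference = 10⁶/6504 = 153.75.
ΔM = 121.95 − 153.75 = -31.80 → -32 mireds.

-32 mireds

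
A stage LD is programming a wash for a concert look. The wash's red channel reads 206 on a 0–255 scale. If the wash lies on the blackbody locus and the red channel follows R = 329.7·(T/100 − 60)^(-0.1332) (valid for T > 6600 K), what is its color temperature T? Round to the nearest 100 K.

9400 K

(t − 60)^(-0.1332) = 206/329.7 = 0.62481.
t − 60 = 0.62481^(1/-0.1332) = 0.62481^(-7.508) = 34.152, so t = 94.152.
T = 100·t = 9415 K → 9400 K to the nearest 100 K.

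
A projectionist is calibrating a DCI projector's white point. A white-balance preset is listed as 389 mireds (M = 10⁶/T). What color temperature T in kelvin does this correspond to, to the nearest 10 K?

2570 K

T = 10⁶ / 389 = 2570.69 K → 2570 K.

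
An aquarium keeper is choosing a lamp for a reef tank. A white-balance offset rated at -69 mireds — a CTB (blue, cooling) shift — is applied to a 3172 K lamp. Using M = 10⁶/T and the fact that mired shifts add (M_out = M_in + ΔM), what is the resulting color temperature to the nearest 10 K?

M_in = 10⁶/3172 = 315.26 mireds.
M_out = 315.26 + (-69) = 246.26 mireds.
T_out = 10⁶/246.26 = 4060.8 K → 4060 K.

4060 K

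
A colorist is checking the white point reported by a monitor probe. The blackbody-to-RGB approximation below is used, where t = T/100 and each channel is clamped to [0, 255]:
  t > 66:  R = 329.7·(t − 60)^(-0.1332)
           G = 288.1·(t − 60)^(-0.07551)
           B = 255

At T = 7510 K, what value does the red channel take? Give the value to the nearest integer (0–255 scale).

t = 7510/100 = 75.1; the t > 66 branch applies.
R = 329.7·(75.1 − 60)^(-0.1332) = 329.7·15.1^(-0.1332) = 329.7·0.69656 = 229.657.
Rounded: 230.

230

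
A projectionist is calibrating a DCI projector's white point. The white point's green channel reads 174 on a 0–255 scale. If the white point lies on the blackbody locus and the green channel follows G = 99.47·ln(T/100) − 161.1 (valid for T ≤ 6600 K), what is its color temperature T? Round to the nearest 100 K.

ln t = (174 + 161.1) / 99.47 = 3.3689.
t = e^3.3689 = 29.045.
T = 100·t = 2905 K → 2900 K to the nearest 100 K.

2900 K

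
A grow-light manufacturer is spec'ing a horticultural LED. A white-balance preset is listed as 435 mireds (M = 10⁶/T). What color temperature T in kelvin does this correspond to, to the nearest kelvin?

2299 K

T = 10⁶ / 435 = 2298.85 K → 2299 K.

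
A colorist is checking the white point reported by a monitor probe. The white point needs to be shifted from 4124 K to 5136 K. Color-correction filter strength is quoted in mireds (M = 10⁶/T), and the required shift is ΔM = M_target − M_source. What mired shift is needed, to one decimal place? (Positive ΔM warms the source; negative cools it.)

-47.8 mireds

M_source = 10⁶/4124 = 242.483; M_target = 10⁶/5136 = 194.704.
ΔM = 194.704 − 242.483 = -47.779 → -47.8 mireds, a cooling shift.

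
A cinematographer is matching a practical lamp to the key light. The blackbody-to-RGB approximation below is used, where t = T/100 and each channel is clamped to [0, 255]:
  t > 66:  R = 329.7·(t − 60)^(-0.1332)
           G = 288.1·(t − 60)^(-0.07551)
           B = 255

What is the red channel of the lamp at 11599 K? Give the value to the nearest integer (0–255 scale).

193

t = 11599/100 = 115.99; the t > 66 branch applies.
R = 329.7·(115.99 − 60)^(-0.1332) = 329.7·55.99^(-0.1332) = 329.7·0.58499 = 192.873.
Rounded: 193.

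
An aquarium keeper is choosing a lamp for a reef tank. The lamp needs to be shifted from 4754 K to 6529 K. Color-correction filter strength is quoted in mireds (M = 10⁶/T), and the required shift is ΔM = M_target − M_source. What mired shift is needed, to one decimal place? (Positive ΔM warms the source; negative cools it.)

-57.2 mireds

M_source = 10⁶/4754 = 210.349; M_target = 10⁶/6529 = 153.163.
ΔM = 153.163 − 210.349 = -57.186 → -57.2 mireds, a cooling shift.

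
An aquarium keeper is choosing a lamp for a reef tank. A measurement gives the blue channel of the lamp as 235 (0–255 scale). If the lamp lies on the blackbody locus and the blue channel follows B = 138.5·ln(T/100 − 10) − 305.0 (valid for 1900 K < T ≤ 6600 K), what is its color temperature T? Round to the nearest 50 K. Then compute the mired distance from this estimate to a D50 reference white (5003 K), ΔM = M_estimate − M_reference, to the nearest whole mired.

-32 mireds

ln(t − 10) = (235 + 305.0) / 138.5 = 3.8989.
t − 10 = e^3.8989 = 49.349, so t = 59.349.
T = 100·t = 5935 K → 5950 K to the nearest 50 K.
M_estimate = 10⁶/5950 = 168.07; M_reference = 10⁶/5003 = 199.88.
ΔM = 168.07 − 199.88 = -31.81 → -32 mireds.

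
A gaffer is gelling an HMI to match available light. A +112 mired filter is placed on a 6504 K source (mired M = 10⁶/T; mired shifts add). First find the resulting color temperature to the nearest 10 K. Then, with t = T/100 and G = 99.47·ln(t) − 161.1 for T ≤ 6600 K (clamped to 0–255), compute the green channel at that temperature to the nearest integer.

200

M_in = 10⁶/6504 = 153.75; M_out = 153.75 + (+112) = 265.75.
T_out = 10⁶/265.75 = 3762.9 K → 3760 K; t = 37.6.
G = 99.47·ln 37.6 − 161.1 = 99.47·3.6270 − 161.1 = 199.678.
Rounded: 200.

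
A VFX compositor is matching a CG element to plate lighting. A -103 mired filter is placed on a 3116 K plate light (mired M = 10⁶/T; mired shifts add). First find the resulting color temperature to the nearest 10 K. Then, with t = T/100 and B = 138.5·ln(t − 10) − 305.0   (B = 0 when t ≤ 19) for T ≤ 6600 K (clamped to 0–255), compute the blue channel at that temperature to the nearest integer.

M_in = 10⁶/3116 = 320.92; M_out = 320.92 + (-103) = 217.92.
T_out = 10⁶/217.92 = 4588.8 K → 4590 K; t = 45.9.
B = 138.5·ln(45.9 − 10) − 305.0 = 138.5·ln 35.9 − 305.0 = 138.5·3.5807 − 305.0 = 190.932.
Rounded: 191.

191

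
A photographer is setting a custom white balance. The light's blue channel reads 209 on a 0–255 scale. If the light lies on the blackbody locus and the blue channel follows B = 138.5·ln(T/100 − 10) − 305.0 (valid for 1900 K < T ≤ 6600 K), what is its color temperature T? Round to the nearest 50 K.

5100 K

ln(t − 10) = (209 + 305.0) / 138.5 = 3.7112.
t − 10 = e^3.7112 = 40.903, so t = 50.903.
T = 100·t = 5090 K → 5100 K to the nearest 50 K.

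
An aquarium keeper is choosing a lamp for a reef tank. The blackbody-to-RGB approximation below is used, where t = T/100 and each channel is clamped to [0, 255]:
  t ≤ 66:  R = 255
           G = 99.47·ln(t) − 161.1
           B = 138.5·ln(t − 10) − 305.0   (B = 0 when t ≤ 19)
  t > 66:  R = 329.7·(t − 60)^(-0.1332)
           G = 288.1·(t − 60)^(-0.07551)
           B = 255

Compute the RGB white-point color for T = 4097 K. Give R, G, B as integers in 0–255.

t = 4097/100 = 40.97; the t ≤ 66 branch applies.
R = 255 by definition for t ≤ 66.
G = 99.47·ln 40.97 − 161.1 = 99.47·3.7128 − 161.1 = 208.216.
B = 138.5·ln(40.97 − 10) − 305.0 = 138.5·ln 30.97 − 305.0 = 138.5·3.4330 − 305.0 = 170.473.
Rounded: (255, 208, 170).

R=255, G=208, B=170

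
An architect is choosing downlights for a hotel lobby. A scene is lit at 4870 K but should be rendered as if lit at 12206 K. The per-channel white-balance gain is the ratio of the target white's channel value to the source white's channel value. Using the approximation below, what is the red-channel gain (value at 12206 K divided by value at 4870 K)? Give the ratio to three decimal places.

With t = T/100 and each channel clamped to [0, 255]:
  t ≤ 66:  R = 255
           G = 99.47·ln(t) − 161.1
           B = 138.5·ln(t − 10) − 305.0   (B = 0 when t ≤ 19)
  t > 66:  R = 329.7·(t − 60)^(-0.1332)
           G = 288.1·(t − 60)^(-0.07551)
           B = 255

0.746

At 4870 K (t = 48.7):
  R = 255 by definition for t ≤ 66.
At 12206 K (t = 122.06):
  R = 329.7·(122.06 − 60)^(-0.1332) = 329.7·62.06^(-0.1332) = 329.7·0.57703 = 190.246.
Gain = 190.246 / 255.000 = 0.7461 → 0.746.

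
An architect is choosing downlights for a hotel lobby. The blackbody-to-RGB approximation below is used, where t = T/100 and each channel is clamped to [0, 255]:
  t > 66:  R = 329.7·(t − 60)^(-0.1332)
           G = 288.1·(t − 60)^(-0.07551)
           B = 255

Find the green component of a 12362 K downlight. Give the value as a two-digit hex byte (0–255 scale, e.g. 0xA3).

t = 12362/100 = 123.62; the t > 66 branch applies.
G = 288.1·(123.62 − 60)^(-0.07551) = 288.1·63.62^(-0.07551) = 288.1·0.73082 = 210.549.
Rounded: 211; in hex, 0xD3.

0xD3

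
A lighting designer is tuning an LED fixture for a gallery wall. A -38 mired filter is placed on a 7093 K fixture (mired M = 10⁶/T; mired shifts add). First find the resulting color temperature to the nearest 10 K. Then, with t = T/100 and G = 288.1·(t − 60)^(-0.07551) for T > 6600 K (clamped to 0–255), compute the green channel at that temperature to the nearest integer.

219

M_in = 10⁶/7093 = 140.98; M_out = 140.98 + (-38) = 102.98.
T_out = 10⁶/102.98 = 9710.2 K → 9710 K; t = 97.1.
G = 288.1·(97.1 − 60)^(-0.07551) = 288.1·37.1^(-0.07551) = 288.1·0.76120 = 219.301.
Rounded: 219.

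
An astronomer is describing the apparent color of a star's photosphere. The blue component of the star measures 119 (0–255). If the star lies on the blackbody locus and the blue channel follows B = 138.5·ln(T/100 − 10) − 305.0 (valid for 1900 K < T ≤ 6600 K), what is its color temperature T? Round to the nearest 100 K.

3100 K

ln(t − 10) = (119 + 305.0) / 138.5 = 3.0614.
t − 10 = e^3.0614 = 21.357, so t = 31.357.
T = 100·t = 3136 K → 3100 K to the nearest 100 K.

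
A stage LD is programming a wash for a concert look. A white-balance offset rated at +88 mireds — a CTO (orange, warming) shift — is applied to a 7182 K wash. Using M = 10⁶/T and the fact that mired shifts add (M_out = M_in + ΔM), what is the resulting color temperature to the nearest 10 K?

4400 K

M_in = 10⁶/7182 = 139.24 mireds.
M_out = 139.24 + (+88) = 227.24 mireds.
T_out = 10⁶/227.24 = 4400.7 K → 4400 K.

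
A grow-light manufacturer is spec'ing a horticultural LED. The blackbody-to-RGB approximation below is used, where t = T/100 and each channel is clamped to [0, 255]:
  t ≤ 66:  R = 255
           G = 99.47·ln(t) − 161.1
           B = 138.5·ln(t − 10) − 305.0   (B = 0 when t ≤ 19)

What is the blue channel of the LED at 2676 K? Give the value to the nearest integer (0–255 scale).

t = 2676/100 = 26.76; the t ≤ 66 branch applies.
B = 138.5·ln(26.76 − 10) − 305.0 = 138.5·ln 16.76 − 305.0 = 138.5·2.8190 − 305.0 = 85.431.
Rounded: 85.

85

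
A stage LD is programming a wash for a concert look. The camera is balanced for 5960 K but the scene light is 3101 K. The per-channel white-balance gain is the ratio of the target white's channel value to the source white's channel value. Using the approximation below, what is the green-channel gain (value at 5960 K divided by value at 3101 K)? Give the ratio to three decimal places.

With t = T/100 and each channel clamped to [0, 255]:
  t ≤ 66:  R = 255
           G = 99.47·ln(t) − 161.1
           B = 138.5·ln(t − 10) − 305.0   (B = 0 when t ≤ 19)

At 3101 K (t = 31.01):
  G = 99.47·ln 31.01 − 161.1 = 99.47·3.4343 − 161.1 = 180.511.
At 5960 K (t = 59.6):
  G = 99.47·ln 59.6 − 161.1 = 99.47·4.0877 − 161.1 = 245.499.
Gain = 245.499 / 180.511 = 1.3600 → 1.360.

1.360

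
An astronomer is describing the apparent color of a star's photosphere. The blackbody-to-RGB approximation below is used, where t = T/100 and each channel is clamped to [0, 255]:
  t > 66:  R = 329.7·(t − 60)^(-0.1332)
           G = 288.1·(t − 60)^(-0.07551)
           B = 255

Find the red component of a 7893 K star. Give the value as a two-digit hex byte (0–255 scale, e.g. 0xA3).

t = 7893/100 = 78.93; the t > 66 branch applies.
R = 329.7·(78.93 − 60)^(-0.1332) = 329.7·18.93^(-0.1332) = 329.7·0.67590 = 222.845.
Rounded: 223; in hex, 0xDF.

0xDF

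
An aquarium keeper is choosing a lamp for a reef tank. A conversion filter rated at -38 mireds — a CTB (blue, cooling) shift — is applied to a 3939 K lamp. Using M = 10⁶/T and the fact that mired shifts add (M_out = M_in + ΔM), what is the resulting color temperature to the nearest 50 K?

4650 K

M_in = 10⁶/3939 = 253.87 mireds.
M_out = 253.87 + (-38) = 215.87 mireds.
T_out = 10⁶/215.87 = 4632.4 K → 4650 K.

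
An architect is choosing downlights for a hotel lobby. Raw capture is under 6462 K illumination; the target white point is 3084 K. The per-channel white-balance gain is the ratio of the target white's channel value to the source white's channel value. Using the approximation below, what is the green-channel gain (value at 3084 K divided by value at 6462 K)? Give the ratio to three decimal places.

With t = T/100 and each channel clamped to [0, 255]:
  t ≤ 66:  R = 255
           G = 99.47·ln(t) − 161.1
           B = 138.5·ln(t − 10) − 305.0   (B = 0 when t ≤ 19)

0.710

At 6462 K (t = 64.62):
  G = 99.47·ln 64.62 − 161.1 = 99.47·4.1685 − 161.1 = 253.543.
At 3084 K (t = 30.84):
  G = 99.47·ln 30.84 − 161.1 = 99.47·3.4288 − 161.1 = 179.964.
Gain = 179.964 / 253.543 = 0.7098 → 0.710.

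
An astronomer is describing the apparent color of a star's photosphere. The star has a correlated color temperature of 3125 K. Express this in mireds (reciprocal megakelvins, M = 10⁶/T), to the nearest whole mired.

M = 10⁶ / 3125 = 320.000 → 320 mireds.

320 mireds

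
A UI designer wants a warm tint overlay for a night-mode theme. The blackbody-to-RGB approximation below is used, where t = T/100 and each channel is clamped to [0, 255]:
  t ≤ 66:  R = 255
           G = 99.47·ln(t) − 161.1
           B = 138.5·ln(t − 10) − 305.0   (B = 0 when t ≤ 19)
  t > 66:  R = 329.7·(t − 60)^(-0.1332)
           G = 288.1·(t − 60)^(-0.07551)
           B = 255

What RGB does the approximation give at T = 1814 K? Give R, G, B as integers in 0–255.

t = 1814/100 = 18.14; the t ≤ 66 branch applies.
R = 255 by definition for t ≤ 66.
G = 99.47·ln 18.14 − 161.1 = 99.47·2.8981 − 161.1 = 127.176.
t = 18.14 ≤ 19, so B = 0.
Rounded: (255, 127, 0).

R=255, G=127, B=0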